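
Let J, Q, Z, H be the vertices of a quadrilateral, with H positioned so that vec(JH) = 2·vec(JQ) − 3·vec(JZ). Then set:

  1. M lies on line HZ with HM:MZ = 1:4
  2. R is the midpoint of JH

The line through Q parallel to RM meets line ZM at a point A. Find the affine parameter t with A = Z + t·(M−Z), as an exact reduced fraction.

t = -1/8

Work in coordinates with J = (0, 0), Q = (1, 0), Z = (0, 1), H = (2, -3).
1. M lies on line HZ with HM:MZ = 1:4 ⇒ M = (8/5, -11/5)
2. R is the midpoint of JH ⇒ R = (1, -3/2)
through Q parallel to RM: direction (3/5, -7/10); meets ZM at A = (-1/5, 7/5)
A = Z + t·(M−Z) with t = -1/8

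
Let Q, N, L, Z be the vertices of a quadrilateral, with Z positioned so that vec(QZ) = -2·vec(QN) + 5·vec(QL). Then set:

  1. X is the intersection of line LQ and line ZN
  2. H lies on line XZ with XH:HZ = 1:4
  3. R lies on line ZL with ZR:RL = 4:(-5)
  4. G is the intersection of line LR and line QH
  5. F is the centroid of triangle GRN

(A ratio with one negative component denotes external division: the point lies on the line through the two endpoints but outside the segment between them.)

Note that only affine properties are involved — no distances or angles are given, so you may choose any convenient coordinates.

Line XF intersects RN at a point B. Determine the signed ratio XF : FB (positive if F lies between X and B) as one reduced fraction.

Choose coordinates Q = (0, 0), N = (1, 0), L = (0, 1), Z = (-2, 5).
1. X is the intersection of line LQ and line ZN ⇒ X = (0, 5/3)
2. H lies on line XZ with XH:HZ = 1:4 ⇒ H = (-2/5, 7/3)
3. R lies on line ZL with ZR:RL = 4:(-5) ⇒ R = (-10, 21)
4. G is the intersection of line LR and line QH ⇒ G = (-6/23, 35/23)
5. F is the centroid of triangle GRN ⇒ F = (-71/23, 518/69)
line XF meets RN at B = (71/5, -126/5)
F = X + t·(B−X) with t = -5/23, so XF:FB = -5/23:28/23

XF:FB = -5/28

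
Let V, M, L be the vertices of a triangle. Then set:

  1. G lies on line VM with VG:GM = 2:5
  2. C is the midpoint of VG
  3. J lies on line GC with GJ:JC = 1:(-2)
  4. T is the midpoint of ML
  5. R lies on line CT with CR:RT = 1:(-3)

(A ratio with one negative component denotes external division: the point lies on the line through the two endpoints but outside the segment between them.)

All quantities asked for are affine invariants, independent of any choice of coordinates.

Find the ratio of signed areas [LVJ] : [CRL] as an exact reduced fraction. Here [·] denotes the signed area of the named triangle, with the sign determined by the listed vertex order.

Choose coordinates V = (0, 0), M = (1, 0), L = (0, 1).
1. G lies on line VM with VG:GM = 2:5 ⇒ G = (2/7, 0)
2. C is the midpoint of VG ⇒ C = (1/7, 0)
3. J lies on line GC with GJ:JC = 1:(-2) ⇒ J = (3/7, 0)
4. T is the midpoint of ML ⇒ T = (1/2, 1/2)
5. R lies on line CT with CR:RT = 1:(-3) ⇒ R = (-1/28, -1/4)
2·[LVJ] = 3/7, 2·[CRL] = -3/14
[LVJ]:[CRL] = 3/7:-3/14 = -2

[LVJ]:[CRL] = -2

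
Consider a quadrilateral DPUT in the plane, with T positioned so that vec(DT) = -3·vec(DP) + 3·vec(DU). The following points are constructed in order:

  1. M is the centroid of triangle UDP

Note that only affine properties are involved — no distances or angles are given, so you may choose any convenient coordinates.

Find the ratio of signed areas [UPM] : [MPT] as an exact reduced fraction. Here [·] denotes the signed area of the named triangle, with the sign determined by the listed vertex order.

Work in coordinates with D = (0, 0), P = (1, 0), U = (0, 1), T = (-3, 3).
1. M is the centroid of triangle UDP ⇒ M = (1/3, 1/3)
2·[UPM] = -1/3, 2·[MPT] = 2/3
[UPM]:[MPT] = -1/3:2/3 = -1/2

[UPM]:[MPT] = -1/2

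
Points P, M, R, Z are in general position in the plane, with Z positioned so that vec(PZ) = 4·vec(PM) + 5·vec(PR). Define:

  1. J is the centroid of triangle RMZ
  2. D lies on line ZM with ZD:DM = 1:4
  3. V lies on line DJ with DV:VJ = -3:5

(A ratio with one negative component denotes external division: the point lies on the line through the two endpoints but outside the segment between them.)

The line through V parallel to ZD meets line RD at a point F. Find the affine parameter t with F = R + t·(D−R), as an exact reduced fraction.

t = 3/2

Choose coordinates P = (0, 0), M = (1, 0), R = (0, 1), Z = (4, 5).
1. J is the centroid of triangle RMZ ⇒ J = (5/3, 2)
2. D lies on line ZM with ZD:DM = 1:4 ⇒ D = (17/5, 4)
3. V lies on line DJ with DV:VJ = -3:5 ⇒ V = (6, 7)
through V parallel to ZD: direction (-3/5, -1); meets RD at F = (51/10, 11/2)
F = R + t·(D−R) with t = 3/2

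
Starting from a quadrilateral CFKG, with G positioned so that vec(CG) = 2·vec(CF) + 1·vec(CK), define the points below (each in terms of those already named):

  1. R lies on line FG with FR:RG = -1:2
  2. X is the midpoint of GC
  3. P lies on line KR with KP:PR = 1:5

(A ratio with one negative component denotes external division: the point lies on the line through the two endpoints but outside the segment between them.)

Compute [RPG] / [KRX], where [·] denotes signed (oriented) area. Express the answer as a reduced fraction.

Set C = (0, 0), F = (1, 0), K = (0, 1), G = (2, 1); any affine frame gives the same invariant.
1. R lies on line FG with FR:RG = -1:2 ⇒ R = (0, -1)
2. X is the midpoint of GC ⇒ X = (1, 1/2)
3. P lies on line KR with KP:PR = 1:5 ⇒ P = (0, 2/3)
2·[RPG] = -10/3, 2·[KRX] = 2
[RPG]:[KRX] = -10/3:2 = -5/3

[RPG]:[KRX] = -5/3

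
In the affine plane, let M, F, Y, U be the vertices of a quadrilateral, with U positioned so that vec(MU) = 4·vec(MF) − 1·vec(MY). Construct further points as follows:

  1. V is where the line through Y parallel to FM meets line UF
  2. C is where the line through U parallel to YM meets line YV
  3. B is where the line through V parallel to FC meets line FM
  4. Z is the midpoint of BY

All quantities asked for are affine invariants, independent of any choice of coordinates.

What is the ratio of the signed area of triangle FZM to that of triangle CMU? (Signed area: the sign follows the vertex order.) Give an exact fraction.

Work in coordinates with M = (0, 0), F = (1, 0), Y = (0, 1), U = (4, -1).
1. V is where the line through Y parallel to FM meets line UF ⇒ V = (-2, 1)
2. C is where the line through U parallel to YM meets line YV ⇒ C = (4, 1)
3. B is where the line through V parallel to FC meets line FM ⇒ B = (-5, 0)
4. Z is the midpoint of BY ⇒ Z = (-5/2, 1/2)
2·[FZM] = 1/2, 2·[CMU] = 8
[FZM]:[CMU] = 1/2:8 = 1/16

[FZM]:[CMU] = 1/16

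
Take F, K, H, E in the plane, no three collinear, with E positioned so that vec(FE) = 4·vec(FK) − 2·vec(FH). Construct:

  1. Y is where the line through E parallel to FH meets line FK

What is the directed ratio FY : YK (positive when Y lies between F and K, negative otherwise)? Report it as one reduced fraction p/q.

Assign F = (0, 0), K = (1, 0), H = (0, 1), E = (4, -2) — the answer is frame-independent, so this choice is without loss of generality.
1. Y is where the line through E parallel to FH meets line FK ⇒ Y = (4, 0)
Y = F + t·(K−F) with t = 4, so FY:YK = t:(1−t) = 4:-3

FY:YK = -4/3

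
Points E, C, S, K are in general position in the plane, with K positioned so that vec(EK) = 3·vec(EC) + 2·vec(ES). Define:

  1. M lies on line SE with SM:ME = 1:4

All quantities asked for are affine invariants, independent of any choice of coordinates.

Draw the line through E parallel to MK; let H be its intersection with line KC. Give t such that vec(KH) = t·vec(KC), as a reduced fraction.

t = 2/3

Set E = (0, 0), C = (1, 0), S = (0, 1), K = (3, 2); any affine frame gives the same invariant.
1. M lies on line SE with SM:ME = 1:4 ⇒ M = (0, 4/5)
through E parallel to MK: direction (3, 6/5); meets KC at H = (5/3, 2/3)
H = K + t·(C−K) with t = 2/3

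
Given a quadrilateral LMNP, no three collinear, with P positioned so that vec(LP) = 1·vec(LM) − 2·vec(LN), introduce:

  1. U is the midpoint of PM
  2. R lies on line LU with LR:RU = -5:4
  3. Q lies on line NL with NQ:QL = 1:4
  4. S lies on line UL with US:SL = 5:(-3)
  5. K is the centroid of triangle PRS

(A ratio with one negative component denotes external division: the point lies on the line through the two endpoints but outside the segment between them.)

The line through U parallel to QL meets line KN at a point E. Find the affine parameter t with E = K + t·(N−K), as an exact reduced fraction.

t = 1/3

Assign L = (0, 0), M = (1, 0), N = (0, 1), P = (1, -2) — the answer is frame-independent, so this choice is without loss of generality.
1. U is the midpoint of PM ⇒ U = (1, -1)
2. R lies on line LU with LR:RU = -5:4 ⇒ R = (5, -5)
3. Q lies on line NL with NQ:QL = 1:4 ⇒ Q = (0, 4/5)
4. S lies on line UL with US:SL = 5:(-3) ⇒ S = (-3/2, 3/2)
5. K is the centroid of triangle PRS ⇒ K = (3/2, -11/6)
through U parallel to QL: direction (0, -4/5); meets KN at E = (1, -8/9)
E = K + t·(N−K) with t = 1/3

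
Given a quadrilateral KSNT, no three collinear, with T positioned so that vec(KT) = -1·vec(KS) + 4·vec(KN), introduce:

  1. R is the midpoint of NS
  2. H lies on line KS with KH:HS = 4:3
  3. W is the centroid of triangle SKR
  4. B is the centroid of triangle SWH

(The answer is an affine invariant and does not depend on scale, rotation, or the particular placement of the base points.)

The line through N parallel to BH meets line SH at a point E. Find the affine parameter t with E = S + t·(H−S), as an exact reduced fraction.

Set K = (0, 0), S = (1, 0), N = (0, 1), T = (-1, 4); any affine frame gives the same invariant.
1. R is the midpoint of NS ⇒ R = (1/2, 1/2)
2. H lies on line KS with KH:HS = 4:3 ⇒ H = (4/7, 0)
3. W is the centroid of triangle SKR ⇒ W = (1/2, 1/6)
4. B is the centroid of triangle SWH ⇒ B = (29/42, 1/18)
through N parallel to BH: direction (-5/42, -1/18); meets SH at E = (-15/7, 0)
E = S + t·(H−S) with t = 22/3

t = 22/3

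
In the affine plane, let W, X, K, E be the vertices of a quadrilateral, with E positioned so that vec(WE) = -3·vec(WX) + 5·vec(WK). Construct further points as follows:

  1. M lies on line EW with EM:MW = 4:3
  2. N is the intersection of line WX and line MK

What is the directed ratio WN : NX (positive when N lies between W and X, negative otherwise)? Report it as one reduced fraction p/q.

WN:NX = -9

Set W = (0, 0), X = (1, 0), K = (0, 1), E = (-3, 5); any affine frame gives the same invariant.
1. M lies on line EW with EM:MW = 4:3 ⇒ M = (-9/7, 15/7)
2. N is the intersection of line WX and line MK ⇒ N = (9/8, 0)
N = W + t·(X−W) with t = 9/8, so WN:NX = t:(1−t) = 9/8:-1/8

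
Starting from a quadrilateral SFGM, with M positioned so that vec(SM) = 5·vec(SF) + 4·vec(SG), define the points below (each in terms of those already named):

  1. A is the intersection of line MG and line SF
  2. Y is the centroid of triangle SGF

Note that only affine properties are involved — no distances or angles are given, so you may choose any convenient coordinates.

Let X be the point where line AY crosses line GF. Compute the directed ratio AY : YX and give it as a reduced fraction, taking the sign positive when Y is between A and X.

Work in coordinates with S = (0, 0), F = (1, 0), G = (0, 1), M = (5, 4).
1. A is the intersection of line MG and line SF ⇒ A = (-5/3, 0)
2. Y is the centroid of triangle SGF ⇒ Y = (1/3, 1/3)
line AY meets GF at X = (13/21, 8/21)
Y = A + t·(X−A) with t = 7/8, so AY:YX = 7/8:1/8

AY:YX = 7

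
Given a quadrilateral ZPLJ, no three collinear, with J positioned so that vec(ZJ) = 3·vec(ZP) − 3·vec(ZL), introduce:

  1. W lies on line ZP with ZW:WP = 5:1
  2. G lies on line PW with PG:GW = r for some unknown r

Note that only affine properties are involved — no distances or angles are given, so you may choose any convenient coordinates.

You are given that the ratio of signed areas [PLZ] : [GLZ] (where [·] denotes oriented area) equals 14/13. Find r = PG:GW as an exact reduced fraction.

r = 3/4

Set Z = (0, 0), P = (1, 0), L = (0, 1), J = (3, -3); any affine frame gives the same invariant.
1. W lies on line ZP with ZW:WP = 5:1 ⇒ W = (5/6, 0)
2. With PG:GW = r, write λ = r/(r+1) so G = P + λ·(W−P); G is affine-linear in λ
Every point depending on G is an affine combination of G and λ-independent points, so each such coordinate is linear in λ; the λ² term in each signed area is a multiple of (W−P)×(W−P) = 0, so 2·[PLZ] and 2·[GLZ] are each linear in λ. Evaluating at λ=0 and λ=1:
  2·[PLZ] = 1,   2·[GLZ] = -1/6·λ + 1
So [PLZ]:[GLZ] = (1) / (-1/6·λ + 1). Setting this equal to 14/13:
  1 = 14/13·(-1/6·λ + 1)  ⇒  λ = 3/7
Then r = λ/(1−λ) = (3/7)/(4/7) = 3/4. Check: with r = 3/4, G = (13/14, 0) and [PLZ]:[GLZ] = 14/13 as required.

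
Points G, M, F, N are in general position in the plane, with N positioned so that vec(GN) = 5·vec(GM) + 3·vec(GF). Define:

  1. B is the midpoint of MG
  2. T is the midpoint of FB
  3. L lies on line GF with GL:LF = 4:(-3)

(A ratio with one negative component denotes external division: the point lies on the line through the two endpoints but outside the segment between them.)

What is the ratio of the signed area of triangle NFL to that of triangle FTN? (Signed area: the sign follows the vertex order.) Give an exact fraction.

[NFL]:[FTN] = -5

Work in coordinates with G = (0, 0), M = (1, 0), F = (0, 1), N = (5, 3).
1. B is the midpoint of MG ⇒ B = (1/2, 0)
2. T is the midpoint of FB ⇒ T = (1/4, 1/2)
3. L lies on line GF with GL:LF = 4:(-3) ⇒ L = (0, 4)
2·[NFL] = -15, 2·[FTN] = 3
[NFL]:[FTN] = -15:3 = -5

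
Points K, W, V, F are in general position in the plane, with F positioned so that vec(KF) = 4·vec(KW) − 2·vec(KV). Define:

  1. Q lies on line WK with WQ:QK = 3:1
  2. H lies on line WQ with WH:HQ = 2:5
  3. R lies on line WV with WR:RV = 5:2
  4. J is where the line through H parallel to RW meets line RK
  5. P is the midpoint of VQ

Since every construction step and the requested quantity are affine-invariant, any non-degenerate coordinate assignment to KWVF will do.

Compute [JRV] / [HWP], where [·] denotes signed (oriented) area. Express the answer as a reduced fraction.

Assign K = (0, 0), W = (1, 0), V = (0, 1), F = (4, -2) — the answer is frame-independent, so this choice is without loss of generality.
1. Q lies on line WK with WQ:QK = 3:1 ⇒ Q = (1/4, 0)
2. H lies on line WQ with WH:HQ = 2:5 ⇒ H = (11/14, 0)
3. R lies on line WV with WR:RV = 5:2 ⇒ R = (2/7, 5/7)
4. J is where the line through H parallel to RW meets line RK ⇒ J = (11/49, 55/98)
5. P is the midpoint of VQ ⇒ P = (1/8, 1/2)
2·[JRV] = 3/49, 2·[HWP] = 3/28
[JRV]:[HWP] = 3/49:3/28 = 4/7

[JRV]:[HWP] = 4/7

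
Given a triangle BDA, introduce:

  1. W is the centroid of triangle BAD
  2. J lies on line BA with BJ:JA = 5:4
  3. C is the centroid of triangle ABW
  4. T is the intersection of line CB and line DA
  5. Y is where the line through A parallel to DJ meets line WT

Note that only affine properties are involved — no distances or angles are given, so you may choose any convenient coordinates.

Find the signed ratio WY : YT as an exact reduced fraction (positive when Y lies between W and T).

Work in coordinates with B = (0, 0), D = (1, 0), A = (0, 1).
1. W is the centroid of triangle BAD ⇒ W = (1/3, 1/3)
2. J lies on line BA with BJ:JA = 5:4 ⇒ J = (0, 5/9)
3. C is the centroid of triangle ABW ⇒ C = (1/9, 4/9)
4. T is the intersection of line CB and line DA ⇒ T = (1/5, 4/5)
5. Y is where the line through A parallel to DJ meets line WT ⇒ Y = (9/53, 48/53)
Y = W + t·(T−W) with t = 65/53, so WY:YT = t:(1−t) = 65/53:-12/53

WY:YT = -65/12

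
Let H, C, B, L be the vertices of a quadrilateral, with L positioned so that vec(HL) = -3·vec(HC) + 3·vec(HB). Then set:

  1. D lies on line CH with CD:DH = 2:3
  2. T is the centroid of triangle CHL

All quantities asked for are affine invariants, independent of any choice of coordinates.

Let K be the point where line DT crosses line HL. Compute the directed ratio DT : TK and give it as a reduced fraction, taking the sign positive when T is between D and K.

DT:TK = 4/5

Choose coordinates H = (0, 0), C = (1, 0), B = (0, 1), L = (-3, 3).
1. D lies on line CH with CD:DH = 2:3 ⇒ D = (3/5, 0)
2. T is the centroid of triangle CHL ⇒ T = (-2/3, 1)
line DT meets HL at K = (-9/4, 9/4)
T = D + t·(K−D) with t = 4/9, so DT:TK = 4/9:5/9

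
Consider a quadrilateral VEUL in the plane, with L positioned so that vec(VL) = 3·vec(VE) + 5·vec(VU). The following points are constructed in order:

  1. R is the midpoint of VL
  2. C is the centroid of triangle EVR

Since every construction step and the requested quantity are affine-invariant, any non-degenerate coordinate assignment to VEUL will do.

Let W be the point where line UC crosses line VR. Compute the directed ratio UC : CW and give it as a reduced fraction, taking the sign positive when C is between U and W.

UC:CW = -14/5

Assign V = (0, 0), E = (1, 0), U = (0, 1), L = (3, 5) — the answer is frame-independent, so this choice is without loss of generality.
1. R is the midpoint of VL ⇒ R = (3/2, 5/2)
2. C is the centroid of triangle EVR ⇒ C = (5/6, 5/6)
line UC meets VR at W = (15/28, 25/28)
C = U + t·(W−U) with t = 14/9, so UC:CW = 14/9:-5/9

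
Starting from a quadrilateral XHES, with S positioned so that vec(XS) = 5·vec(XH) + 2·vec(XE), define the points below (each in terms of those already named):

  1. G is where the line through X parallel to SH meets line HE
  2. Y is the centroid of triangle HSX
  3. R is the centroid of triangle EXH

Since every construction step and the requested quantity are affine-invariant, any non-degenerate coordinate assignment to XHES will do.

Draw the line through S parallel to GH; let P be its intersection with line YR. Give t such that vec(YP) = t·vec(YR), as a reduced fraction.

Choose coordinates X = (0, 0), H = (1, 0), E = (0, 1), S = (5, 2).
1. G is where the line through X parallel to SH meets line HE ⇒ G = (2/3, 1/3)
2. Y is the centroid of triangle HSX ⇒ Y = (2, 2/3)
3. R is the centroid of triangle EXH ⇒ R = (1/3, 1/3)
through S parallel to GH: direction (1/3, -1/3); meets YR at P = (101/18, 25/18)
P = Y + t·(R−Y) with t = -13/6

t = -13/6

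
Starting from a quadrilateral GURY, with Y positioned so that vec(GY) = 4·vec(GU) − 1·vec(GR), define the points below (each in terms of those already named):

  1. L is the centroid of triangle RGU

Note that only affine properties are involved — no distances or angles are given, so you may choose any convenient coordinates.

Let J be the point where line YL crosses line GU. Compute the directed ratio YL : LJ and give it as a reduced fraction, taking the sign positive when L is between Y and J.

Set G = (0, 0), U = (1, 0), R = (0, 1), Y = (4, -1); any affine frame gives the same invariant.
1. L is the centroid of triangle RGU ⇒ L = (1/3, 1/3)
line YL meets GU at J = (5/4, 0)
L = Y + t·(J−Y) with t = 4/3, so YL:LJ = 4/3:-1/3

YL:LJ = -4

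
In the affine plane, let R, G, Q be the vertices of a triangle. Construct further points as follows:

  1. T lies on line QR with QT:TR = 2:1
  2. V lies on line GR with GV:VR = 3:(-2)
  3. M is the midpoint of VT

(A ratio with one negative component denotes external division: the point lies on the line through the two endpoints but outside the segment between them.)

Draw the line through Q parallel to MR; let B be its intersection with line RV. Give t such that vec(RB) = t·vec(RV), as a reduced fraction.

t = -3

Work in coordinates with R = (0, 0), G = (1, 0), Q = (0, 1).
1. T lies on line QR with QT:TR = 2:1 ⇒ T = (0, 1/3)
2. V lies on line GR with GV:VR = 3:(-2) ⇒ V = (-2, 0)
3. M is the midpoint of VT ⇒ M = (-1, 1/6)
through Q parallel to MR: direction (1, -1/6); meets RV at B = (6, 0)
B = R + t·(V−R) with t = -3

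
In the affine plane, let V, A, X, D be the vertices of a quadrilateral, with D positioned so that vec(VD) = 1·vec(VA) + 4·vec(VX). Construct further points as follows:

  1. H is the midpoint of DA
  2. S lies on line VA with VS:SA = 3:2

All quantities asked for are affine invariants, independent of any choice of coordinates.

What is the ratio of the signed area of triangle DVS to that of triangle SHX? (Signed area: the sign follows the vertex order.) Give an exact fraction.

Work in coordinates with V = (0, 0), A = (1, 0), X = (0, 1), D = (1, 4).
1. H is the midpoint of DA ⇒ H = (1, 2)
2. S lies on line VA with VS:SA = 3:2 ⇒ S = (3/5, 0)
2·[DVS] = 12/5, 2·[SHX] = 8/5
[DVS]:[SHX] = 12/5:8/5 = 3/2

[DVS]:[SHX] = 3/2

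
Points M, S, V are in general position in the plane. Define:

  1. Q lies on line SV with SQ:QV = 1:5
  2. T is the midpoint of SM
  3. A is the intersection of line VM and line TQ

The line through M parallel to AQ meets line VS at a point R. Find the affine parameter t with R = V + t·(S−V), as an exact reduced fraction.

t = 2/3

Work in coordinates with M = (0, 0), S = (1, 0), V = (0, 1).
1. Q lies on line SV with SQ:QV = 1:5 ⇒ Q = (5/6, 1/6)
2. T is the midpoint of SM ⇒ T = (1/2, 0)
3. A is the intersection of line VM and line TQ ⇒ A = (0, -1/4)
through M parallel to AQ: direction (5/6, 5/12); meets VS at R = (2/3, 1/3)
R = V + t·(S−V) with t = 2/3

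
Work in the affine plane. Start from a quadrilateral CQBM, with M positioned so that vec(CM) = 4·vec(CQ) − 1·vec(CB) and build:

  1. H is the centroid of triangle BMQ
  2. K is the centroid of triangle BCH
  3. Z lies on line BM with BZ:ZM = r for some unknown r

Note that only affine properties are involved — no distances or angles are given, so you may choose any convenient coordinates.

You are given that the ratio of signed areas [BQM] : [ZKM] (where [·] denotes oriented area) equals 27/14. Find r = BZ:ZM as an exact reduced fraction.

Work in coordinates with C = (0, 0), Q = (1, 0), B = (0, 1), M = (4, -1).
1. H is the centroid of triangle BMQ ⇒ H = (5/3, 0)
2. K is the centroid of triangle BCH ⇒ K = (5/9, 1/3)
3. With BZ:ZM = r, write λ = r/(r+1) so Z = B + λ·(M−B); Z is affine-linear in λ
Every point depending on Z is an affine combination of Z and λ-independent points, so each such coordinate is linear in λ; the λ² term in each signed area is a multiple of (M−B)×(M−B) = 0, so 2·[BQM] and 2·[ZKM] are each linear in λ. Evaluating at λ=0 and λ=1:
  2·[BQM] = 2,   2·[ZKM] = -14/9·λ + 14/9
So [BQM]:[ZKM] = (2) / (-14/9·λ + 14/9). Setting this equal to 27/14:
  2 = 27/14·(-14/9·λ + 14/9)  ⇒  λ = 1/3
Then r = λ/(1−λ) = (1/3)/(2/3) = 1/2. Check: with r = 1/2, Z = (4/3, 1/3) and [BQM]:[ZKM] = 27/14 as required.

r = 1/2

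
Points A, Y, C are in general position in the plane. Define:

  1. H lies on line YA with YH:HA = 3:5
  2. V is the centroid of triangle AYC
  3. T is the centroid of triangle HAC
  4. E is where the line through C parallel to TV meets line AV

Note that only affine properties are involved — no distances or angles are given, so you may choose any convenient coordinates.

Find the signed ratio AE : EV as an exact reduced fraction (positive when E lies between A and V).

AE:EV = -3/2

Set A = (0, 0), Y = (1, 0), C = (0, 1); any affine frame gives the same invariant.
1. H lies on line YA with YH:HA = 3:5 ⇒ H = (5/8, 0)
2. V is the centroid of triangle AYC ⇒ V = (1/3, 1/3)
3. T is the centroid of triangle HAC ⇒ T = (5/24, 1/3)
4. E is where the line through C parallel to TV meets line AV ⇒ E = (1, 1)
E = A + t·(V−A) with t = 3, so AE:EV = t:(1−t) = 3:-2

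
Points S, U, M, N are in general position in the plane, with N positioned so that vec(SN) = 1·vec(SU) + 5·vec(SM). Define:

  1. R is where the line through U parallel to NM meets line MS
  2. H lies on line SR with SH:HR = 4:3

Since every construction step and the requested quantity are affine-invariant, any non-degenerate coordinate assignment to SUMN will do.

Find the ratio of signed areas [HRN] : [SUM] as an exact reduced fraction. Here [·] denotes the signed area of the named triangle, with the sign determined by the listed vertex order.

[HRN]:[SUM] = 12/7

Assign S = (0, 0), U = (1, 0), M = (0, 1), N = (1, 5) — the answer is frame-independent, so this choice is without loss of generality.
1. R is where the line through U parallel to NM meets line MS ⇒ R = (0, -4)
2. H lies on line SR with SH:HR = 4:3 ⇒ H = (0, -16/7)
2·[HRN] = 12/7, 2·[SUM] = 1
[HRN]:[SUM] = 12/7:1 = 12/7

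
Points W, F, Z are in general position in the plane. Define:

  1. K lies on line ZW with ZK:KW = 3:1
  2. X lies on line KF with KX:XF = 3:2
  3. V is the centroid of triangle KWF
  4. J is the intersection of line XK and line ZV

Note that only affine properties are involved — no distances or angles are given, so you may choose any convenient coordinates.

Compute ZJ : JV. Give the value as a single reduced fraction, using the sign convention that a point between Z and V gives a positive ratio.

Work in coordinates with W = (0, 0), F = (1, 0), Z = (0, 1).
1. K lies on line ZW with ZK:KW = 3:1 ⇒ K = (0, 1/4)
2. X lies on line KF with KX:XF = 3:2 ⇒ X = (3/5, 1/10)
3. V is the centroid of triangle KWF ⇒ V = (1/3, 1/12)
4. J is the intersection of line XK and line ZV ⇒ J = (3/10, 7/40)
J = Z + t·(V−Z) with t = 9/10, so ZJ:JV = t:(1−t) = 9/10:1/10

ZJ:JV = 9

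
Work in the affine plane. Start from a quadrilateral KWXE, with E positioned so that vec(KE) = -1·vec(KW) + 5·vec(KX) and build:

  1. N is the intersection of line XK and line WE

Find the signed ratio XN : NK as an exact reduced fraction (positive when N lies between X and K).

XN:NK = -3/5

Assign K = (0, 0), W = (1, 0), X = (0, 1), E = (-1, 5) — the answer is frame-independent, so this choice is without loss of generality.
1. N is the intersection of line XK and line WE ⇒ N = (0, 5/2)
N = X + t·(K−X) with t = -3/2, so XN:NK = t:(1−t) = -3/2:5/2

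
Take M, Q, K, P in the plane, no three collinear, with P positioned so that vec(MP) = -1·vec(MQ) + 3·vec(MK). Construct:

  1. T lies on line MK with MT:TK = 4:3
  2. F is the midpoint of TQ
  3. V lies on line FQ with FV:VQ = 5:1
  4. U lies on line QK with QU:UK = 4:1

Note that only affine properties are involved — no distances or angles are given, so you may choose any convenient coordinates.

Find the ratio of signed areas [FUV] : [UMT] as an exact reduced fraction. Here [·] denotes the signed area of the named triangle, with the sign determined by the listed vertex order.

Set M = (0, 0), Q = (1, 0), K = (0, 1), P = (-1, 3); any affine frame gives the same invariant.
1. T lies on line MK with MT:TK = 4:3 ⇒ T = (0, 4/7)
2. F is the midpoint of TQ ⇒ F = (1/2, 2/7)
3. V lies on line FQ with FV:VQ = 5:1 ⇒ V = (11/12, 1/21)
4. U lies on line QK with QU:UK = 4:1 ⇒ U = (1/5, 4/5)
2·[FUV] = -1/7, 2·[UMT] = -4/35
[FUV]:[UMT] = -1/7:-4/35 = 5/4

[FUV]:[UMT] = 5/4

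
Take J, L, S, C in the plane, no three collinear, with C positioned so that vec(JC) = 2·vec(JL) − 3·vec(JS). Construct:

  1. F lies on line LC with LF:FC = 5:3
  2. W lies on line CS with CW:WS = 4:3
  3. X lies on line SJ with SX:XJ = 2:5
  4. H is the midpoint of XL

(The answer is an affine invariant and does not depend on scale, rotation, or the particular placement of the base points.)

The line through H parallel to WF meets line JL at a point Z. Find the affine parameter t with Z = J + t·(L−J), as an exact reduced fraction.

Set J = (0, 0), L = (1, 0), S = (0, 1), C = (2, -3); any affine frame gives the same invariant.
1. F lies on line LC with LF:FC = 5:3 ⇒ F = (13/8, -15/8)
2. W lies on line CS with CW:WS = 4:3 ⇒ W = (6/7, -5/7)
3. X lies on line SJ with SX:XJ = 2:5 ⇒ X = (0, 5/7)
4. H is the midpoint of XL ⇒ H = (1/2, 5/14)
through H parallel to WF: direction (43/56, -65/56); meets JL at Z = (67/91, 0)
Z = J + t·(L−J) with t = 67/91

t = 67/91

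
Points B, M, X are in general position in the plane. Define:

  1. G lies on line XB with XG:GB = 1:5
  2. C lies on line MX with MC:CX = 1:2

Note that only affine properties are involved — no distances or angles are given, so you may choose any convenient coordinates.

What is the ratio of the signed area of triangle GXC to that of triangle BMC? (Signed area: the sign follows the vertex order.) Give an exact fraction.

[GXC]:[BMC] = -1/3

Assign B = (0, 0), M = (1, 0), X = (0, 1) — the answer is frame-independent, so this choice is without loss of generality.
1. G lies on line XB with XG:GB = 1:5 ⇒ G = (0, 5/6)
2. C lies on line MX with MC:CX = 1:2 ⇒ C = (2/3, 1/3)
2·[GXC] = -1/9, 2·[BMC] = 1/3
[GXC]:[BMC] = -1/9:1/3 = -1/3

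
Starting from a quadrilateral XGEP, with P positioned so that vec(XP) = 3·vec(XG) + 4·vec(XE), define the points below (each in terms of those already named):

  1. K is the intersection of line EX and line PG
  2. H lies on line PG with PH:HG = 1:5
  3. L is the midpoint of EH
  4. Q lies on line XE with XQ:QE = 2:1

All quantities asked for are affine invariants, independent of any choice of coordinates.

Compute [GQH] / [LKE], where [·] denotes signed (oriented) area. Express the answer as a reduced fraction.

Assign X = (0, 0), G = (1, 0), E = (0, 1), P = (3, 4) — the answer is frame-independent, so this choice is without loss of generality.
1. K is the intersection of line EX and line PG ⇒ K = (0, -2)
2. H lies on line PG with PH:HG = 1:5 ⇒ H = (8/3, 10/3)
3. L is the midpoint of EH ⇒ L = (4/3, 13/6)
4. Q lies on line XE with XQ:QE = 2:1 ⇒ Q = (0, 2/3)
2·[GQH] = -40/9, 2·[LKE] = -4
[GQH]:[LKE] = -40/9:-4 = 10/9

[GQH]:[LKE] = 10/9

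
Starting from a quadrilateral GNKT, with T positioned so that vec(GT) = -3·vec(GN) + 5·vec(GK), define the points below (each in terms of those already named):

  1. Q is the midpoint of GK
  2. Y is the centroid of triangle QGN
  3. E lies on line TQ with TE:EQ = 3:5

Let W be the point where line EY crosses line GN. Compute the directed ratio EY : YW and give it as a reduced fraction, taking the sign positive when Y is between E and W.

EY:YW = 151/8

Choose coordinates G = (0, 0), N = (1, 0), K = (0, 1), T = (-3, 5).
1. Q is the midpoint of GK ⇒ Q = (0, 1/2)
2. Y is the centroid of triangle QGN ⇒ Y = (1/3, 1/6)
3. E lies on line TQ with TE:EQ = 3:5 ⇒ E = (-15/8, 53/16)
line EY meets GN at W = (68/151, 0)
Y = E + t·(W−E) with t = 151/159, so EY:YW = 151/159:8/159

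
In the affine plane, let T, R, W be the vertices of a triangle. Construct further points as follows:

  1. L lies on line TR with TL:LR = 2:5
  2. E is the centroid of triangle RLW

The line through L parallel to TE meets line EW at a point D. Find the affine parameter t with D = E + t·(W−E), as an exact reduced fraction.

t = -2/9

Choose coordinates T = (0, 0), R = (1, 0), W = (0, 1).
1. L lies on line TR with TL:LR = 2:5 ⇒ L = (2/7, 0)
2. E is the centroid of triangle RLW ⇒ E = (3/7, 1/3)
through L parallel to TE: direction (3/7, 1/3); meets EW at D = (11/21, 5/27)
D = E + t·(W−E) with t = -2/9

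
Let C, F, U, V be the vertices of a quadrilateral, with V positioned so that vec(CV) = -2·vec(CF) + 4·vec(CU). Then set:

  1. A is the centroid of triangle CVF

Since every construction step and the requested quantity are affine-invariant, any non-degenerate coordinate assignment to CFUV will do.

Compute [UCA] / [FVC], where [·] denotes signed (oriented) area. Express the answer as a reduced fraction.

Set C = (0, 0), F = (1, 0), U = (0, 1), V = (-2, 4); any affine frame gives the same invariant.
1. A is the centroid of triangle CVF ⇒ A = (-1/3, 4/3)
2·[UCA] = -1/3, 2·[FVC] = 4
[UCA]:[FVC] = -1/3:4 = -1/12

[UCA]:[FVC] = -1/12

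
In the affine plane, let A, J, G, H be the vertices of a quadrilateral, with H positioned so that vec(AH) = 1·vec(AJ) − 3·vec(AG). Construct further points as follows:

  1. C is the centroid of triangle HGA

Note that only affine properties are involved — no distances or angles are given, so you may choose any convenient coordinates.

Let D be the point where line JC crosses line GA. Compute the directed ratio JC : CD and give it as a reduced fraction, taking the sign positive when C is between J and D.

Set A = (0, 0), J = (1, 0), G = (0, 1), H = (1, -3); any affine frame gives the same invariant.
1. C is the centroid of triangle HGA ⇒ C = (1/3, -2/3)
line JC meets GA at D = (0, -1)
C = J + t·(D−J) with t = 2/3, so JC:CD = 2/3:1/3

JC:CD = 2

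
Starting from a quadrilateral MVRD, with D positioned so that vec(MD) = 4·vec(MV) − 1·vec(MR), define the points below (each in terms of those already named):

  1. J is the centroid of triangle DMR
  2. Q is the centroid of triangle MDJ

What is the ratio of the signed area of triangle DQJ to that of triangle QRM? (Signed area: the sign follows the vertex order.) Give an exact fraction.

Set M = (0, 0), V = (1, 0), R = (0, 1), D = (4, -1); any affine frame gives the same invariant.
1. J is the centroid of triangle DMR ⇒ J = (4/3, 0)
2. Q is the centroid of triangle MDJ ⇒ Q = (16/9, -1/3)
2·[DQJ] = -4/9, 2·[QRM] = 16/9
[DQJ]:[QRM] = -4/9:16/9 = -1/4

[DQJ]:[QRM] = -1/4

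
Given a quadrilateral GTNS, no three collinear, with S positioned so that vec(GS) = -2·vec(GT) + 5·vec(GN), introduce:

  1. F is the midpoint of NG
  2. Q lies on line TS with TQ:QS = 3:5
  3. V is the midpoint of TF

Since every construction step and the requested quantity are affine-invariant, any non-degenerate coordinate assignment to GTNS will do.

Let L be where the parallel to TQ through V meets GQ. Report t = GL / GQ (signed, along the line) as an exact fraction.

t = 13/20

Set G = (0, 0), T = (1, 0), N = (0, 1), S = (-2, 5); any affine frame gives the same invariant.
1. F is the midpoint of NG ⇒ F = (0, 1/2)
2. Q lies on line TS with TQ:QS = 3:5 ⇒ Q = (-1/8, 15/8)
3. V is the midpoint of TF ⇒ V = (1/2, 1/4)
through V parallel to TQ: direction (-9/8, 15/8); meets GQ at L = (-13/160, 39/32)
L = G + t·(Q−G) with t = 13/20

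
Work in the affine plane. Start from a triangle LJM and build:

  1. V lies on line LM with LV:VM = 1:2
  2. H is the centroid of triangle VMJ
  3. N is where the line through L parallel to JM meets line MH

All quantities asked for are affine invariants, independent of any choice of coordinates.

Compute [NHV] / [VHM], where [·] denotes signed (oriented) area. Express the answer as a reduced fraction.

[NHV]:[VHM] = 7/2

Assign L = (0, 0), J = (1, 0), M = (0, 1) — the answer is frame-independent, so this choice is without loss of generality.
1. V lies on line LM with LV:VM = 1:2 ⇒ V = (0, 1/3)
2. H is the centroid of triangle VMJ ⇒ H = (1/3, 4/9)
3. N is where the line through L parallel to JM meets line MH ⇒ N = (3/2, -3/2)
2·[NHV] = 7/9, 2·[VHM] = 2/9
[NHV]:[VHM] = 7/9:2/9 = 7/2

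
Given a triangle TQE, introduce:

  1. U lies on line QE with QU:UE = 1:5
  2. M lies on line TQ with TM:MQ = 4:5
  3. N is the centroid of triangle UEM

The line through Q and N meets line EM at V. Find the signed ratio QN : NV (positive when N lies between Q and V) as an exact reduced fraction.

QN:NV = 13/5

Assign T = (0, 0), Q = (1, 0), E = (0, 1) — the answer is frame-independent, so this choice is without loss of generality.
1. U lies on line QE with QU:UE = 1:5 ⇒ U = (5/6, 1/6)
2. M lies on line TQ with TM:MQ = 4:5 ⇒ M = (4/9, 0)
3. N is the centroid of triangle UEM ⇒ N = (23/54, 7/18)
line QN meets EM at V = (8/39, 7/13)
N = Q + t·(V−Q) with t = 13/18, so QN:NV = 13/18:5/18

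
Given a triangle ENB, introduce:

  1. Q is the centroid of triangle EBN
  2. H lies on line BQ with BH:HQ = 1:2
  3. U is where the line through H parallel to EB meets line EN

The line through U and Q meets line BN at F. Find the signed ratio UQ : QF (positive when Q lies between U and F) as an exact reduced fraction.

UQ:QF = 5/3

Choose coordinates E = (0, 0), N = (1, 0), B = (0, 1).
1. Q is the centroid of triangle EBN ⇒ Q = (1/3, 1/3)
2. H lies on line BQ with BH:HQ = 1:2 ⇒ H = (1/9, 7/9)
3. U is where the line through H parallel to EB meets line EN ⇒ U = (1/9, 0)
line UQ meets BN at F = (7/15, 8/15)
Q = U + t·(F−U) with t = 5/8, so UQ:QF = 5/8:3/8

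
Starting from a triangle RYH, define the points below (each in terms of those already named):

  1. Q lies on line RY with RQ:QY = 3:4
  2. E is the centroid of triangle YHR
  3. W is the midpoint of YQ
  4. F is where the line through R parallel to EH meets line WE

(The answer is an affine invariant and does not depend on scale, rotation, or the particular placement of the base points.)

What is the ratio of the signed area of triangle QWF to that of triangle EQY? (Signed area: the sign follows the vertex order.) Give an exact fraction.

[QWF]:[EQY] = 5/3

Choose coordinates R = (0, 0), Y = (1, 0), H = (0, 1).
1. Q lies on line RY with RQ:QY = 3:4 ⇒ Q = (3/7, 0)
2. E is the centroid of triangle YHR ⇒ E = (1/3, 1/3)
3. W is the midpoint of YQ ⇒ W = (5/7, 0)
4. F is where the line through R parallel to EH meets line WE ⇒ F = (-5/9, 10/9)
2·[QWF] = 20/63, 2·[EQY] = 4/21
[QWF]:[EQY] = 20/63:4/21 = 5/3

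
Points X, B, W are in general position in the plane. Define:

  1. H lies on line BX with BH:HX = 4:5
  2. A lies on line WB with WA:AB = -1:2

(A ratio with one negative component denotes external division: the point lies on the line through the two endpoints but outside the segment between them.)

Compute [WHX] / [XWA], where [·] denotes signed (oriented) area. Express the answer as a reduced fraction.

[WHX]:[XWA] = -5/9

Assign X = (0, 0), B = (1, 0), W = (0, 1) — the answer is frame-independent, so this choice is without loss of generality.
1. H lies on line BX with BH:HX = 4:5 ⇒ H = (5/9, 0)
2. A lies on line WB with WA:AB = -1:2 ⇒ A = (-1, 2)
2·[WHX] = -5/9, 2·[XWA] = 1
[WHX]:[XWA] = -5/9:1 = -5/9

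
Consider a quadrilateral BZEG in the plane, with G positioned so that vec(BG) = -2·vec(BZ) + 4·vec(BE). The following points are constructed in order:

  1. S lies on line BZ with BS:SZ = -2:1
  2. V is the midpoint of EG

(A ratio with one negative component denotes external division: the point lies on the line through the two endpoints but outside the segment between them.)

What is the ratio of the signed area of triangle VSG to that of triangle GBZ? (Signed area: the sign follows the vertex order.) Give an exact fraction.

[VSG]:[GBZ] = 1/2

Work in coordinates with B = (0, 0), Z = (1, 0), E = (0, 1), G = (-2, 4).
1. S lies on line BZ with BS:SZ = -2:1 ⇒ S = (2, 0)
2. V is the midpoint of EG ⇒ V = (-1, 5/2)
2·[VSG] = 2, 2·[GBZ] = 4
[VSG]:[GBZ] = 2:4 = 1/2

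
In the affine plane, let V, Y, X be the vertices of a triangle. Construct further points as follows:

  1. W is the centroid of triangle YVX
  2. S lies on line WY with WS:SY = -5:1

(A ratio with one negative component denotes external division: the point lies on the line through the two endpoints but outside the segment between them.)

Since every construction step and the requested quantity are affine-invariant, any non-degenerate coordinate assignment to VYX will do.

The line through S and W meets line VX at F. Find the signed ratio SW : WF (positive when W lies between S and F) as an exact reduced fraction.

SW:WF = 5/2

Assign V = (0, 0), Y = (1, 0), X = (0, 1) — the answer is frame-independent, so this choice is without loss of generality.
1. W is the centroid of triangle YVX ⇒ W = (1/3, 1/3)
2. S lies on line WY with WS:SY = -5:1 ⇒ S = (7/6, -1/12)
line SW meets VX at F = (0, 1/2)
W = S + t·(F−S) with t = 5/7, so SW:WF = 5/7:2/7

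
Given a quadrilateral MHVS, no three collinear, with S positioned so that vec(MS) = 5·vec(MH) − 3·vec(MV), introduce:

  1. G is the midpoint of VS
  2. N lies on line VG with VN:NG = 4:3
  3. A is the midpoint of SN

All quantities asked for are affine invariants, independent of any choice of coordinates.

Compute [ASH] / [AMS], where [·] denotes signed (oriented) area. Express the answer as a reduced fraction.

[ASH]:[AMS] = -1/5

Assign M = (0, 0), H = (1, 0), V = (0, 1), S = (5, -3) — the answer is frame-independent, so this choice is without loss of generality.
1. G is the midpoint of VS ⇒ G = (5/2, -1)
2. N lies on line VG with VN:NG = 4:3 ⇒ N = (10/7, -1/7)
3. A is the midpoint of SN ⇒ A = (45/14, -11/7)
2·[ASH] = -5/14, 2·[AMS] = 25/14
[ASH]:[AMS] = -5/14:25/14 = -1/5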